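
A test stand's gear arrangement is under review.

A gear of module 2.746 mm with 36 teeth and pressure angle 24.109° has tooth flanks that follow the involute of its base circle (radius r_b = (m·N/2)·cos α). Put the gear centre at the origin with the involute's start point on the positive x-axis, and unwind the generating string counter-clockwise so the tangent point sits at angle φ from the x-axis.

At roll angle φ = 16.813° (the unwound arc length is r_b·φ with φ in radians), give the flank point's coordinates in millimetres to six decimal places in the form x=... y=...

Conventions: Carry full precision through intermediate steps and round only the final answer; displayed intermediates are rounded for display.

recognized (one wheel, involute flank): single-mesh tooth geometry, m = 2.746, N = 36
pitch radius r_p = m·N/2 = 2.746·36/2 = 49.428000
base radius r_b = r_p·cos α = 49.428000·cos 24.109° = 45.116397
roll angle φ = 16.813° = 0.29344221 rad
x = r_b·(cos φ + φ·sin φ) = 47.017230
y = r_b·(sin φ − φ·cos φ) = 0.376736

x=47.017230 y=0.376736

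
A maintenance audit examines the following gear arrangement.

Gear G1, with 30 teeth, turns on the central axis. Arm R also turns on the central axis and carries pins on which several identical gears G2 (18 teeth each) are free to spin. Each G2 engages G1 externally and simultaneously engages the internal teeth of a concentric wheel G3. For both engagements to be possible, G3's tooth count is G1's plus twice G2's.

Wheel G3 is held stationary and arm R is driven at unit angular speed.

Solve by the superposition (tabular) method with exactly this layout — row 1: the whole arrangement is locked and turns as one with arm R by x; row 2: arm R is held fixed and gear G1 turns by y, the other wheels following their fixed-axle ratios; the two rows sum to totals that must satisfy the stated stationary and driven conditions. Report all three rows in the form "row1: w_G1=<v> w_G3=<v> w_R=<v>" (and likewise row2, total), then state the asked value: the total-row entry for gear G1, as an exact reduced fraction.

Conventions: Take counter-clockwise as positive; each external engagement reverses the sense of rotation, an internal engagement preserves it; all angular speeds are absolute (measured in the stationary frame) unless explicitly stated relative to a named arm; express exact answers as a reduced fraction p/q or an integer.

row1: w_G1=1 w_G3=1 w_R=1
row2: w_G1=11/5 w_G3=-1 w_R=0
total: w_G1=16/5 w_G3=0 w_R=1
asked value: 16/5

topology: planetary set — G1 30T / G2 18T / G3 66T, arm = carrier (Willis)
row 1: whole set turns with the arm by x
row 2 (arm held, sun turns y): ω_ring = −(30/66)·y, ω_arm = 0
boundary: total ω_ring = x − (30/66)·y = 0 and total ω_arm = x = 1  ⇒  y = 11/5, x = 1
row 2 ring = −(30/66)·11/5 = -1
totals (row 1 + row 2): sun 1 + 11/5 = 16/5, ring 1 + (-1) = 0, arm 1 + 0 = 1
asked cell (total, sun) = 16/5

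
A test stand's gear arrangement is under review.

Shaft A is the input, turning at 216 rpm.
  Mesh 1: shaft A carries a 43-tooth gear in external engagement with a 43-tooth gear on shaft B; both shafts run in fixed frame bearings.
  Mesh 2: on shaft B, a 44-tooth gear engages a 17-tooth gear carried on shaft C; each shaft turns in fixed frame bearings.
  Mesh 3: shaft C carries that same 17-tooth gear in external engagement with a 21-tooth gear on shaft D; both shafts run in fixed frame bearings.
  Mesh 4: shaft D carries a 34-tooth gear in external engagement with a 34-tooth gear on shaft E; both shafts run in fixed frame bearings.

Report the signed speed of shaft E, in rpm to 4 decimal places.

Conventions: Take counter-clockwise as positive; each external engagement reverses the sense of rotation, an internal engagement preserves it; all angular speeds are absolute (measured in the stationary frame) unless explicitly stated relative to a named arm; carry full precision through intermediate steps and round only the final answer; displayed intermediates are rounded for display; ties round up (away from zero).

class = fixed-axis compound train [4 meshes; 4 ratios multiply, 4 sense flips]
mesh 1 [43T→43T]: ω = 216.0000×43/43 = 216.0000 rpm, sense flips to −
mesh 2 [44T→17T]: ω = 216.0000×44/17 = 559.0588 rpm, sense flips to +
mesh 3 [17T→21T]: ω = 559.0588×17/21 = 452.5714 rpm, sense flips to −
mesh 4 [34T→34T]: ω = 452.5714×34/34 = 452.5714 rpm, sense flips to +
signed output speed = +452.5714 rpm

+452.5714 rpm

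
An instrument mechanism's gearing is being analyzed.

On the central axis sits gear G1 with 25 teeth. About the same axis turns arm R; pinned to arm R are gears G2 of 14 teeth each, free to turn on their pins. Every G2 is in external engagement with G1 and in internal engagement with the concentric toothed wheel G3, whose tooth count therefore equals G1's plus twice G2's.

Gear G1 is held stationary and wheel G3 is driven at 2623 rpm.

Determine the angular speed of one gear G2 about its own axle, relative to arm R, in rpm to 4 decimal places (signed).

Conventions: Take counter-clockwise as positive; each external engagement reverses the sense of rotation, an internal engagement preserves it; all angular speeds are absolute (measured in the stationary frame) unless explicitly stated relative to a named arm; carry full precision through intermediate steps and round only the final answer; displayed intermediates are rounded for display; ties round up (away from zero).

+3182.6694 rpm

class = planetary set [G3 = 25+2·14 = 53; Willis about the carrier]
normalise by the input: solve with ω_ring = 1, then scale by 2623 rpm
ring teeth: 25 + 2·14 = 53
25(ω_sun−ω_arm) = −53(ω_ring−ω_arm),  ω_sun = 0, ω_ring = 1
25(0−ω_arm) = −53(1−ω_arm)  ⇒  78·ω_arm = 53  ⇒  ω_arm = 53/78
sun–planet mesh: 25·(0−53/78) = −14·(ω_p−ω_arm)  ⇒  ω_p−ω_arm = 1325/1092
scale: ω_p−ω_arm = 1325/1092 × 2623 rpm = +3182.6694 rpm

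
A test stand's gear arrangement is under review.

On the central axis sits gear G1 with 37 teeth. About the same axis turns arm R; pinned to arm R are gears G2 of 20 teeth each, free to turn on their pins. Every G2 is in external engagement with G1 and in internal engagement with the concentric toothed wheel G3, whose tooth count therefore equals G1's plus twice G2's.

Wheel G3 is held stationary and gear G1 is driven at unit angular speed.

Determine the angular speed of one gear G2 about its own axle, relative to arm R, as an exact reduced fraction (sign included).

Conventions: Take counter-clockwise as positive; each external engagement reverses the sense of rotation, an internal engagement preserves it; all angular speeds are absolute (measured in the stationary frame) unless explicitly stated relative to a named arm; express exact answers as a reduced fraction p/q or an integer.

-2849/2280

planetary set (37T centre, 20T on arm, 77T internal) — Willis relation
ring teeth: 37 + 2·20 = 77
37(ω_sun−ω_arm) = −77(ω_ring−ω_arm),  ω_ring = 0, ω_sun = 1
37(1−ω_arm) = −77(0−ω_arm)  ⇒  114·ω_arm = 37  ⇒  ω_arm = 37/114
sun–planet mesh: 37·(1−37/114) = −20·(ω_p−ω_arm)  ⇒  ω_p−ω_arm = -2849/2280
exact speed ratio = -2849/2280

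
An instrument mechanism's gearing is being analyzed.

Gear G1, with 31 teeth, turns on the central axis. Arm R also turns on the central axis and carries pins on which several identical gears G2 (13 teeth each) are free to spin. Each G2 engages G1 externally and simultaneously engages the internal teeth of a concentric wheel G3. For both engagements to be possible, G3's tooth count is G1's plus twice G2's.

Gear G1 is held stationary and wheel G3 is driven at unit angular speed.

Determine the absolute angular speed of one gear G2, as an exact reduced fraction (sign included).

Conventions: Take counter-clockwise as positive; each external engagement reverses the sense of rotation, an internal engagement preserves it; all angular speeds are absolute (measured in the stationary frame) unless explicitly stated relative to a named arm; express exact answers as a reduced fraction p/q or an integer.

57/26

planetary set (31T centre, 13T on arm, 57T internal) — Willis relation
ring teeth: 31 + 2·13 = 57
31(ω_sun−ω_arm) = −57(ω_ring−ω_arm),  ω_sun = 0, ω_ring = 1
31(0−ω_arm) = −57(1−ω_arm)  ⇒  88·ω_arm = 57  ⇒  ω_arm = 57/88
sun–planet mesh: 31·(0−57/88) = −13·(ω_p−ω_arm)  ⇒  ω_p−ω_arm = 1767/1144
ω_p = 57/88 + 1767/1144 = 57/26
exact speed ratio = 57/26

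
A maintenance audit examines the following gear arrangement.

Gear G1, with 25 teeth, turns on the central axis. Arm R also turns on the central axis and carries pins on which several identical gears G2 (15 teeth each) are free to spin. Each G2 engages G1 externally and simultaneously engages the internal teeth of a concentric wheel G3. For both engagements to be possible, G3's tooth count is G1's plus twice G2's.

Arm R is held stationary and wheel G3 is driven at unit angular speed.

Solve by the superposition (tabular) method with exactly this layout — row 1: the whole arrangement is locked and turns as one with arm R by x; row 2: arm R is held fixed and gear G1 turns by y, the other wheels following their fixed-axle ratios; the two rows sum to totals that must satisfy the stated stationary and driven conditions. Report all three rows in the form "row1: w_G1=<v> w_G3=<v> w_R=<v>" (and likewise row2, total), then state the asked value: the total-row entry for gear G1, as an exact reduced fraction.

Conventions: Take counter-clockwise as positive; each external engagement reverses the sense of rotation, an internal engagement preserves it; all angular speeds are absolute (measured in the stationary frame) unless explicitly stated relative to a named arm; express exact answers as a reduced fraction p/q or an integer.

topology: planetary set — G1 25T / G2 15T / G3 55T, arm = carrier (Willis)
superposition row 1 [locked train]: every member turns x
superposition row 2 [arm held]: sun y, ring −(25/55)·y, arm 0
boundary: total ω_arm = x = 0 and total ω_ring = x − (25/55)·y = 1  ⇒  y = -11/5, x = 0
row 2 ring = −(25/55)·(-11/5) = 1
totals (row 1 + row 2): sun 0 + (-11/5) = -11/5, ring 0 + 1 = 1, arm 0 + 0 = 0
asked cell (total, sun) = -11/5

row1: w_G1=0 w_G3=0 w_R=0
row2: w_G1=-11/5 w_G3=1 w_R=0
total: w_G1=-11/5 w_G3=1 w_R=0
asked value: -11/5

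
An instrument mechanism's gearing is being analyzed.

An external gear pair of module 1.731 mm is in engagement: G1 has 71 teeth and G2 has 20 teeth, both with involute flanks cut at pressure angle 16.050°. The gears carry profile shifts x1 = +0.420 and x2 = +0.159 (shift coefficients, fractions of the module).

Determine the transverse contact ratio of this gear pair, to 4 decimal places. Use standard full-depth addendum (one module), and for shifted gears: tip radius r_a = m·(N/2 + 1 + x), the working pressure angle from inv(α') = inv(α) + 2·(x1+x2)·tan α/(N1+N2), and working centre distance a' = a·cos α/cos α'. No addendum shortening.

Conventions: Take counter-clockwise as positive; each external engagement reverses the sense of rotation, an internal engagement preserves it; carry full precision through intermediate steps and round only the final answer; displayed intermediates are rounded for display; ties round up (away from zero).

topology: single-mesh involute geometry — m = 1.731, 71T/20T pair
base radii: r_b1 = 59.055208, r_b2 = 16.635270
tip radii: r_a1 = 63.908520, r_a2 = 19.316229
inv(α') = inv(16.050°) + 2·(+0.420+0.159)·tan α/(71+20) = 0.01122563  ⇒  α' = 18.24877°
a' = a·cos α / cos α' = 78.7605·cos 16.050°/cos 18.24877° = 79.698866
action lengths: √(r_a1²−r_b1²) = 24.429108, √(r_a2²−r_b2²) = 9.817561
base pitch p_b = π·m·cos α = 5.226124
CR = (24.429108 + 9.817561 − 79.698866·sin 18.24877°)/5.226124 = 1.777510
contact ratio ≈ 1.7775

1.7775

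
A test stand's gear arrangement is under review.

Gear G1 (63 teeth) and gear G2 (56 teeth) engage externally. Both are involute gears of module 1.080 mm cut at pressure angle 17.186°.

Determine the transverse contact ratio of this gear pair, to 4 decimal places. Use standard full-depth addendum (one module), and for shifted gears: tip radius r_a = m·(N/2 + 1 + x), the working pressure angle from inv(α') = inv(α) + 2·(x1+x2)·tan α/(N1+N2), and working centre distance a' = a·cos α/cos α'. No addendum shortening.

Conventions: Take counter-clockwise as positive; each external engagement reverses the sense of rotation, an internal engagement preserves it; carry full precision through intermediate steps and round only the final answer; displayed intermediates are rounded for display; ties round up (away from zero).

1.9634

class = single-mesh tooth geometry [involute pair 63T × 56T, m = 1.080]
base radii: r_b1 = 32.501027, r_b2 = 28.889802
tip radii: r_a1 = 35.100000, r_a2 = 31.320000
no profile shift: α' = α, a' = a
action lengths: √(r_a1²−r_b1²) = 13.254933, √(r_a2²−r_b2²) = 12.096353
base pitch p_b = π·m·cos α = 3.241428
CR = (13.254933 + 12.096353 − 64.260000·sin 17.18600°)/3.241428 = 1.963359
contact ratio ≈ 1.9634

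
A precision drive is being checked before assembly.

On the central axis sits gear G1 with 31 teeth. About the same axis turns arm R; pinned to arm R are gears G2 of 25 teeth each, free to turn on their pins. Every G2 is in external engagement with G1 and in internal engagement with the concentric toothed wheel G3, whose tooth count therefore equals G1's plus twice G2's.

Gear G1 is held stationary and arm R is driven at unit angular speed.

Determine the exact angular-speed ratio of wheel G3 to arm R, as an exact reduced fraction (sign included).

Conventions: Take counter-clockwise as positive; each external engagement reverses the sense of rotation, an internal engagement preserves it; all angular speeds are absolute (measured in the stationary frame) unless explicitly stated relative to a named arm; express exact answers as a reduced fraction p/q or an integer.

topology: planetary set — G1 31T / G2 25T / G3 81T, arm = carrier (Willis)
ring teeth: 31 + 2·25 = 81
31(ω_sun−ω_arm) = −81(ω_ring−ω_arm),  ω_sun = 0, ω_arm = 1
ω_ring = 1 − (31/81)(0−1) = 112/81
ω_out/ω_in = 112/81

112/81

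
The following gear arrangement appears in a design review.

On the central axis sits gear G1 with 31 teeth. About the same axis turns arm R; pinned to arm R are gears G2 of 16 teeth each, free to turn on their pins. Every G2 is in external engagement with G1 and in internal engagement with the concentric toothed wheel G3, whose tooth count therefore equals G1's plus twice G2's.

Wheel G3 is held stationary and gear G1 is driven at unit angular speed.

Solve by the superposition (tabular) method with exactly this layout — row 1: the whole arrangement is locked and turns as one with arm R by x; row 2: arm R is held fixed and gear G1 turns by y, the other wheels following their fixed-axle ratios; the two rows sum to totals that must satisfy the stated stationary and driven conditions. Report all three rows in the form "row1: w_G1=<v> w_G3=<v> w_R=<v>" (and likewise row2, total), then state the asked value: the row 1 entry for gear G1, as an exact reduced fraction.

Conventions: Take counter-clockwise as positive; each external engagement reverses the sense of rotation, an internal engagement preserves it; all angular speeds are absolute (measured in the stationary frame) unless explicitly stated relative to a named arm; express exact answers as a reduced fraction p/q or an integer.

topology: planetary set — G1 31T / G2 16T / G3 63T, arm = carrier (Willis)
row 1 — lock + rotate with arm: ω_sun = ω_ring = ω_arm = x
row 2: sun turns y, ring = −(31/63)·y, arm 0
boundary: total ω_ring = x − (31/63)·y = 0 and total ω_sun = x + y = 1  ⇒  y = 63/94, x = 31/94
row 2 ring = −(31/63)·63/94 = -31/94
totals (row 1 + row 2): sun 31/94 + 63/94 = 1, ring 31/94 + (-31/94) = 0, arm 31/94 + 0 = 31/94
asked cell (row1, sun) = 31/94

row1: w_G1=31/94 w_G3=31/94 w_R=31/94
row2: w_G1=63/94 w_G3=-31/94 w_R=0
total: w_G1=1 w_G3=0 w_R=31/94
asked value: 31/94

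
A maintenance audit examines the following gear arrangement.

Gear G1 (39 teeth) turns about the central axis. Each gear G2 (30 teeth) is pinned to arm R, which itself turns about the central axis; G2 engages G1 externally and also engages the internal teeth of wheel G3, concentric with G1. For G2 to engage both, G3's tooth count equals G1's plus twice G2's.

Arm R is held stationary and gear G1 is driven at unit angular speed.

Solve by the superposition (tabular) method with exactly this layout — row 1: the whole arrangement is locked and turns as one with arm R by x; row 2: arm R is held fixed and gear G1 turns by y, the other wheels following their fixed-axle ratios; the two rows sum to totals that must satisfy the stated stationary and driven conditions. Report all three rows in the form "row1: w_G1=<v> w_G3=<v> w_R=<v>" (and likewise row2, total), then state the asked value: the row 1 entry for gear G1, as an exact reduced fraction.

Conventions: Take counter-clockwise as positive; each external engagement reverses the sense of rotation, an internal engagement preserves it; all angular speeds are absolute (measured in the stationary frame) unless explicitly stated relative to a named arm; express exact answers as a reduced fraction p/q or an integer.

row1: w_G1=0 w_G3=0 w_R=0
row2: w_G1=1 w_G3=-13/33 w_R=0
total: w_G1=1 w_G3=-13/33 w_R=0
asked value: 0

topology: planetary set — G1 39T / G2 30T / G3 99T, arm = carrier (Willis)
row 1: whole set turns with the arm by x
row 2 — arm fixed, fixed-axis ratios: sun y, ring −(39/99)·y, arm 0
boundary: total ω_arm = x = 0 and total ω_sun = x + y = 1  ⇒  y = 1, x = 0
row 2 ring = −(39/99)·1 = -13/33
totals (row 1 + row 2): sun 0 + 1 = 1, ring 0 + (-13/33) = -13/33, arm 0 + 0 = 0
asked cell (row1, sun) = 0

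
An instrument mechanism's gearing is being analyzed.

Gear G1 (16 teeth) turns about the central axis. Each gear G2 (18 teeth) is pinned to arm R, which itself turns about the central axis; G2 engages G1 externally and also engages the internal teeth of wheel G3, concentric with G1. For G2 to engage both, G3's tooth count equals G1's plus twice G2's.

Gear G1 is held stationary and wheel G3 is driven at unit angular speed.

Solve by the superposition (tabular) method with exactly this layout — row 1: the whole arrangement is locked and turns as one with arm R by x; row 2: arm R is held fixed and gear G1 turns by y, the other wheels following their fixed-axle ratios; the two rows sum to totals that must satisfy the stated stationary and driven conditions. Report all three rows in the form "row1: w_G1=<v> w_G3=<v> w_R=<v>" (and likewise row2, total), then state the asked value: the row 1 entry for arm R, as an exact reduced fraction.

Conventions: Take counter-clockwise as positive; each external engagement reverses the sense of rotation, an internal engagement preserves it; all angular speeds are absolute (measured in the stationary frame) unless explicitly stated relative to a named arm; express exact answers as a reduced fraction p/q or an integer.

row1: w_G1=13/17 w_G3=13/17 w_R=13/17
row2: w_G1=-13/17 w_G3=4/17 w_R=0
total: w_G1=0 w_G3=1 w_R=13/17
asked value: 13/17

recognized (axles ride arm R): planetary set, 16/18/52 teeth
superposition row 1 [locked train]: every member turns x
superposition row 2 [arm held]: sun y, ring −(16/52)·y, arm 0
boundary: total ω_sun = x + y = 0 and total ω_ring = x − (16/52)·y = 1  ⇒  y = -13/17, x = 13/17
row 2 ring = −(16/52)·(-13/17) = 4/17
totals (row 1 + row 2): sun 13/17 + (-13/17) = 0, ring 13/17 + 4/17 = 1, arm 13/17 + 0 = 13/17
asked cell (row1, arm) = 13/17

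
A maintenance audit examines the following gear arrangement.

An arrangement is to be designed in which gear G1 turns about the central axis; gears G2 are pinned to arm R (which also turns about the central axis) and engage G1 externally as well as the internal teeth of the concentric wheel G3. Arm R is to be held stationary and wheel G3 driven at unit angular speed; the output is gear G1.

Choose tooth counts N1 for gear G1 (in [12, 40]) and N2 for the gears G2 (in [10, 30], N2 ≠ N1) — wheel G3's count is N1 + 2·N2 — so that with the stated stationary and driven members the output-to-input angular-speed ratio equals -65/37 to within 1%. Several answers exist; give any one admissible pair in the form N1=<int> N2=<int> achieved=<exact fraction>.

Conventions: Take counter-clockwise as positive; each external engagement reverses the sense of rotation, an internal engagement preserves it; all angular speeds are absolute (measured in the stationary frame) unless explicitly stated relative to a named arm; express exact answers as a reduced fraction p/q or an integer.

N1=37 N2=14 achieved=-65/37

design class (target -65/37): planetary set
Willis with ω_arm = 0: ω_sun/ω_ring = −N3/N1; set equal to -65/37  ⇒  N3/N1 = −(-65/37) = 65/37
N3 = N1 + 2·N2  ⇒  N2/N1 = (N3/N1 − 1)/2 = (65/37 − 1)/2 = 14/37
smallest multiple with N1 ≥ 12 and N2 ≥ 10: k = 1  ⇒  N1 = 1·37 = 37, N2 = 1·14 = 14 (N1 ≤ 40, N2 ≤ 30, N2 ≠ N1 ✓), N3 = 37 + 2·14 = 65
check: −N3/N1 with N1 = 37, N3 = 65 gives -65/37; |achieved − target| = 0 ≤ 13/740 ✓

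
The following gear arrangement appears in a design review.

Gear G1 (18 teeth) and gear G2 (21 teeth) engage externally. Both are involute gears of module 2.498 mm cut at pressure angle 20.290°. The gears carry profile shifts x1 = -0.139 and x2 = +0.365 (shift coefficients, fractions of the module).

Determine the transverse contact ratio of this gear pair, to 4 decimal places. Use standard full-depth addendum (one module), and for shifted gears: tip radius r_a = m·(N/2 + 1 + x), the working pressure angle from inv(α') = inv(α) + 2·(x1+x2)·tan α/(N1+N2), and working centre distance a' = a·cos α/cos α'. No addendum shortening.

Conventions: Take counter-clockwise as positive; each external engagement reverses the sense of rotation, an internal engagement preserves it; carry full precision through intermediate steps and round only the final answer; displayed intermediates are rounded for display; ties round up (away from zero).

topology: single-mesh involute geometry — m = 2.498, 18T/21T pair
base radii: r_b1 = 21.086980, r_b2 = 24.601477
tip radii: r_a1 = 24.632778, r_a2 = 29.638770
inv(α') = inv(20.290°) + 2·(-0.139+0.365)·tan α/(18+21) = 0.01987040  ⇒  α' = 21.93542°
a' = a·cos α / cos α' = 48.7110·cos 20.290°/cos 21.93542° = 49.254190
action lengths: √(r_a1²−r_b1²) = 12.732361, √(r_a2²−r_b2²) = 16.529490
base pitch p_b = π·m·cos α = 7.360745
CR = (12.732361 + 16.529490 − 49.254190·sin 21.93542°)/7.360745 = 1.475719
contact ratio ≈ 1.4757

1.4757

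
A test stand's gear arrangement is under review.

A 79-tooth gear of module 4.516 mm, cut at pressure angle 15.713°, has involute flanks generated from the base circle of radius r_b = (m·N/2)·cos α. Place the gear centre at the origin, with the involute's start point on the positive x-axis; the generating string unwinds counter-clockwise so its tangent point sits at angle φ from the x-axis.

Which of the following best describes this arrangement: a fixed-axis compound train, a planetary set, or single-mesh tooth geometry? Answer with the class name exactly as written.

topology: single-mesh involute geometry — m = 4.516, N = 79
classification: single-mesh tooth geometry

single-mesh tooth geometry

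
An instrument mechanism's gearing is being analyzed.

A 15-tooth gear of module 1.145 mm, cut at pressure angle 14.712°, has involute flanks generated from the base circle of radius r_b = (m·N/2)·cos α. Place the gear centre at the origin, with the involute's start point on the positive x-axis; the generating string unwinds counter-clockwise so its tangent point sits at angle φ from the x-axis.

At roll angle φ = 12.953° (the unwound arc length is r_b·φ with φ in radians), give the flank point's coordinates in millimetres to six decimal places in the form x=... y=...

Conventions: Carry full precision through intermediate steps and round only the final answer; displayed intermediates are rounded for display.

recognized (one wheel, involute flank): single-mesh tooth geometry, m = 1.145, N = 15
pitch radius r_p = m·N/2 = 1.145·15/2 = 8.587500
base radius r_b = r_p·cos α = 8.587500·cos 14.712° = 8.305955
roll angle φ = 12.953° = 0.22607250 rad
x = r_b·(cos φ + φ·sin φ) = 8.515505
y = r_b·(sin φ − φ·cos φ) = 0.031827

x=8.515505 y=0.031827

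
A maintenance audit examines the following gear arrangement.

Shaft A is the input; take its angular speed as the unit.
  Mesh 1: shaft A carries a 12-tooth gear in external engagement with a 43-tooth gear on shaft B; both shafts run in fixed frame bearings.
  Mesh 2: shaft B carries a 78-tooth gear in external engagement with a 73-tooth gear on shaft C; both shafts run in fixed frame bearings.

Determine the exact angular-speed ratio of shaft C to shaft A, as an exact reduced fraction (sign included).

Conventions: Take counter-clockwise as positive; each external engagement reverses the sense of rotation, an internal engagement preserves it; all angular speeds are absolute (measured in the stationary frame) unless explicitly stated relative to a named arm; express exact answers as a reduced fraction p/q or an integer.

936/3139

class = fixed-axis compound train [2 meshes; 2 ratios multiply, 2 sense flips]
mesh 1 [12T→43T]: running ratio 12/43, sense −
mesh 2 [78T→73T]: running ratio 936/3139, sense +
ω_out/ω_in = 936/3139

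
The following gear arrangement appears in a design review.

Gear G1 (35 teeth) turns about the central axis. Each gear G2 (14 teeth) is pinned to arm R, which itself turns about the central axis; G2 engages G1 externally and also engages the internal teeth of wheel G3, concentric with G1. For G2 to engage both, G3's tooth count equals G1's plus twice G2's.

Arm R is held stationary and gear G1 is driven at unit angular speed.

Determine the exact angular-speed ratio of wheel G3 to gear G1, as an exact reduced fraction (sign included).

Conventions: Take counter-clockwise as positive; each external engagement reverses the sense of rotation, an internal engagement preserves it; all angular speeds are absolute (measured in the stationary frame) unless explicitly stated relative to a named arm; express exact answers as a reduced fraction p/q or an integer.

recognized (axles ride arm R): planetary set, 35/14/63 teeth
ring teeth: 35 + 2·14 = 63
35(ω_sun−ω_arm) = −63(ω_ring−ω_arm),  ω_arm = 0, ω_sun = 1
ω_ring = 0 − (35/63)(1−0) = -5/9
ω_out/ω_in = -5/9

-5/9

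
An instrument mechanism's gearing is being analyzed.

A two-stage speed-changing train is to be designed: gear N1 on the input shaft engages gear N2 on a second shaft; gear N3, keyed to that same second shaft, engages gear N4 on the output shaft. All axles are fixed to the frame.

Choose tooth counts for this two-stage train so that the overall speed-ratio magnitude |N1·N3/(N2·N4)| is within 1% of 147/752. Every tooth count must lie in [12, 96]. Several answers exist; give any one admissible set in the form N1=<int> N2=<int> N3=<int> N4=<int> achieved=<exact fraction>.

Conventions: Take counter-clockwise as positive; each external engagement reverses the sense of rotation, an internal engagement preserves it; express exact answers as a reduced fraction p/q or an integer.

topology: fixed-axis compound train — 2 stages, target 147/752
target = 147/752 in lowest terms: an exact hit needs N1·N3 = k·147 and N2·N4 = k·752 for one integer k, every count in [12, 96]; additionally prefer no 1:1 stage (N1 ≠ N2, N3 ≠ N4)
k = 1: no 1:1-free in-range split of k·147 and k·752 into factor pairs; take k = 2
k = 2: N1·N3 = 294 = 14·21, N2·N4 = 1504 = 16·94
achieved = 14·21/(16·94) = 147/752; |achieved − target| = 0 ≤ 147/75200 ✓

N1=14 N2=16 N3=21 N4=94 achieved=147/752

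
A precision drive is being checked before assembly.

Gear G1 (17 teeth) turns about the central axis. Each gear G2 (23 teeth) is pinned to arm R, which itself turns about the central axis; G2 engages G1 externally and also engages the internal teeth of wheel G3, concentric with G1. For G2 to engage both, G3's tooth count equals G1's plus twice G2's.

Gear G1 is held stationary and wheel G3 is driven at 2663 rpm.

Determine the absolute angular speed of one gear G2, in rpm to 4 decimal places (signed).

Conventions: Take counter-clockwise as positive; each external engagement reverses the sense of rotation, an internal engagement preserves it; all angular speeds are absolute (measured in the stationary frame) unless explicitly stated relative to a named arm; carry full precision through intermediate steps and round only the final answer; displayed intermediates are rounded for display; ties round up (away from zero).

+3647.1522 rpm

planetary set (17T centre, 23T on arm, 63T internal) — Willis relation
normalise by the input: solve with ω_ring = 1, then scale by 2663 rpm
ring teeth: 17 + 2·23 = 63
17(ω_sun−ω_arm) = −63(ω_ring−ω_arm),  ω_sun = 0, ω_ring = 1
17(0−ω_arm) = −63(1−ω_arm)  ⇒  80·ω_arm = 63  ⇒  ω_arm = 63/80
sun–planet mesh: 17·(0−63/80) = −23·(ω_p−ω_arm)  ⇒  ω_p−ω_arm = 1071/1840
ω_p = 63/80 + 1071/1840 = 63/46
scale: ω_p = 63/46 × 2663 rpm = +3647.1522 rpm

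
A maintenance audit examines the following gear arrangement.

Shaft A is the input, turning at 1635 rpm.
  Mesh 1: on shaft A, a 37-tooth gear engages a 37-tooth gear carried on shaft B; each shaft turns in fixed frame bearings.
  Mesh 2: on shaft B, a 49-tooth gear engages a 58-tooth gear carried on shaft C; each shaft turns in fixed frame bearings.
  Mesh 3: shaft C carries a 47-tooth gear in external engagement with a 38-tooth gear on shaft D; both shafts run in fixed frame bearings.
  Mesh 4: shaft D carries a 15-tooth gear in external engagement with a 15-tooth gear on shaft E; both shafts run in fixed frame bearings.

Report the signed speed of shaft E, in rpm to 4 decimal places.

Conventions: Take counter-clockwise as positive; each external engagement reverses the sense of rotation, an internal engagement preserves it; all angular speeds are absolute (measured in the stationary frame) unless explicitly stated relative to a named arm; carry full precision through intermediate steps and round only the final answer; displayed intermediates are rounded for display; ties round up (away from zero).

+1708.4415 rpm

4-mesh fixed-axis compound train (all bearings frame-fixed)
mesh 1 [37T→37T]: ω = 1635.0000×37/37 = 1635.0000 rpm, sense flips to −
mesh 2 [49T→58T]: ω = 1635.0000×49/58 = 1381.2931 rpm, sense flips to +
mesh 3 [47T→38T]: ω = 1381.2931×47/38 = 1708.4415 rpm, sense flips to −
mesh 4 [15T→15T]: ω = 1708.4415×15/15 = 1708.4415 rpm, sense flips to +
signed output speed = +1708.4415 rpm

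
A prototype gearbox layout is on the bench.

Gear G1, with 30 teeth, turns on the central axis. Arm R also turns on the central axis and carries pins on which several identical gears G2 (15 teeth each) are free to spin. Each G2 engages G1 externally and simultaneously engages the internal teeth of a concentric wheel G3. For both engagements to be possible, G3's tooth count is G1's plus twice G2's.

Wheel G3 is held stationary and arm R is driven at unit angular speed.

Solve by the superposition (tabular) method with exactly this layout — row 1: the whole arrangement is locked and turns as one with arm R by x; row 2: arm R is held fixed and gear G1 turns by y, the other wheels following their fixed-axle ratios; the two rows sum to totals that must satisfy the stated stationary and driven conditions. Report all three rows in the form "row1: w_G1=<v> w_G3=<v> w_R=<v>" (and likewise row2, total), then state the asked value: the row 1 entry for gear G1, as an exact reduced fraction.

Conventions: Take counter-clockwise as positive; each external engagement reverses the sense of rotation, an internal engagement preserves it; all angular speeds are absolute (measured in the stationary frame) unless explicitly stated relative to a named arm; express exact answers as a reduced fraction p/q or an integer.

topology: planetary set — G1 30T / G2 15T / G3 60T, arm = carrier (Willis)
row 1 — lock + rotate with arm: ω_sun = ω_ring = ω_arm = x
row 2: sun turns y, ring = −(30/60)·y, arm 0
boundary: total ω_ring = x − (30/60)·y = 0 and total ω_arm = x = 1  ⇒  y = 2, x = 1
row 2 ring = −(30/60)·2 = -1
totals (row 1 + row 2): sun 1 + 2 = 3, ring 1 + (-1) = 0, arm 1 + 0 = 1
asked cell (row1, sun) = 1

row1: w_G1=1 w_G3=1 w_R=1
row2: w_G1=2 w_G3=-1 w_R=0
total: w_G1=3 w_G3=0 w_R=1
asked value: 1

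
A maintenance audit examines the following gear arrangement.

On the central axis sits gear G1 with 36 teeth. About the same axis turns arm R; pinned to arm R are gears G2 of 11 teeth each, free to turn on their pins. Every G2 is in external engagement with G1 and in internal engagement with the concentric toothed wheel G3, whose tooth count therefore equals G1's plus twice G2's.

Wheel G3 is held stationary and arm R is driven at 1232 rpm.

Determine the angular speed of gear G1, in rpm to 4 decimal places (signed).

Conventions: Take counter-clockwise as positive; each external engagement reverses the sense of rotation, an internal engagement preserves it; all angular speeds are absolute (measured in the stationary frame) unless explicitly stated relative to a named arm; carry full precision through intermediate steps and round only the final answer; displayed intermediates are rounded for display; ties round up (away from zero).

+3216.8889 rpm

class = planetary set [G3 = 36+2·11 = 58; Willis about the carrier]
normalise by the input: solve with ω_arm = 1, then scale by 1232 rpm
ring teeth: 36 + 2·11 = 58
36(ω_sun−ω_arm) = −58(ω_ring−ω_arm),  ω_ring = 0, ω_arm = 1
ω_sun = 1 − (58/36)(0−1) = 47/18
scale: ω_sun = 47/18 × 1232 rpm = +3216.8889 rpm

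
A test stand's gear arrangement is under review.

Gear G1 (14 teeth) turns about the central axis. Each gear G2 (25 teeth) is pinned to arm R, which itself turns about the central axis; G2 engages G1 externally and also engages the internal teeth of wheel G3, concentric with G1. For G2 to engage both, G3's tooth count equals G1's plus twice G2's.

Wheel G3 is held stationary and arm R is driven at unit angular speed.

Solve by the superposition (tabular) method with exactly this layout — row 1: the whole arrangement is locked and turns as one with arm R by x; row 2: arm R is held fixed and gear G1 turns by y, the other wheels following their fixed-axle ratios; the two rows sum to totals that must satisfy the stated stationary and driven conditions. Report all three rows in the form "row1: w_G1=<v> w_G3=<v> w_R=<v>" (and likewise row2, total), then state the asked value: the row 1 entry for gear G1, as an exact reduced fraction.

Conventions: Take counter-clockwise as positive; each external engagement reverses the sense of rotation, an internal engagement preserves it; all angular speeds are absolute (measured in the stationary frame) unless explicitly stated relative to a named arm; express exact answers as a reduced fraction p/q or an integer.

row1: w_G1=1 w_G3=1 w_R=1
row2: w_G1=32/7 w_G3=-1 w_R=0
total: w_G1=39/7 w_G3=0 w_R=1
asked value: 1

planetary set (14T centre, 25T on arm, 64T internal) — Willis relation
superposition row 1 [locked train]: every member turns x
row 2 (arm held, sun turns y): ω_ring = −(14/64)·y, ω_arm = 0
boundary: total ω_ring = x − (14/64)·y = 0 and total ω_arm = x = 1  ⇒  y = 32/7, x = 1
row 2 ring = −(14/64)·32/7 = -1
totals (row 1 + row 2): sun 1 + 32/7 = 39/7, ring 1 + (-1) = 0, arm 1 + 0 = 1
asked cell (row1, sun) = 1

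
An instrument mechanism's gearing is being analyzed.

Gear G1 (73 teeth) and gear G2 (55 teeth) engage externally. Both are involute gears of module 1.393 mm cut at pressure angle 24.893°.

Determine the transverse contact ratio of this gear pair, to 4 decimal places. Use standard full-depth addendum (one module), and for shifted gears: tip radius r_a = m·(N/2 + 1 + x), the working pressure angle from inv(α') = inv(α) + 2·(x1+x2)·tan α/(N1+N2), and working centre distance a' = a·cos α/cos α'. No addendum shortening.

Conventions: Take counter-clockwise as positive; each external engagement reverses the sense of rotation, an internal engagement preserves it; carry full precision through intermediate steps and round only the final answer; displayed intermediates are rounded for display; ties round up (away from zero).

recognized (one external pair, fixed centres): single-mesh tooth geometry, m = 1.393, N1 = 73, N2 = 55
base radii: r_b1 = 46.120814, r_b2 = 34.748559
tip radii: r_a1 = 52.237500, r_a2 = 39.700500
no profile shift: α' = α, a' = a
action lengths: √(r_a1²−r_b1²) = 24.528084, √(r_a2²−r_b2²) = 19.200712
base pitch p_b = π·m·cos α = 3.969666
CR = (24.528084 + 19.200712 − 89.152000·sin 24.89300°)/3.969666 = 1.562472
contact ratio ≈ 1.5625

1.5625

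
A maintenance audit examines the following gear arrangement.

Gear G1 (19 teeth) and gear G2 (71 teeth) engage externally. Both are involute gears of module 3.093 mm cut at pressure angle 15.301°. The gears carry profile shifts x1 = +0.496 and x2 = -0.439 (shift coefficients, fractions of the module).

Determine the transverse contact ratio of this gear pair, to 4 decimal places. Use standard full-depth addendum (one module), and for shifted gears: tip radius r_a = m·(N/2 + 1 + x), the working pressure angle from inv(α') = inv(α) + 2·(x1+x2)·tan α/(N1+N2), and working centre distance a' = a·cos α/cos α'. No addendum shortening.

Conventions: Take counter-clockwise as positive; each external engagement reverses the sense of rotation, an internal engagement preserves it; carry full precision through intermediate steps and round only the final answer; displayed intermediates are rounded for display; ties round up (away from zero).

1.7492

topology: single-mesh involute geometry — m = 3.093, 19T/71T pair
base radii: r_b1 = 28.341938, r_b2 = 105.909346
tip radii: r_a1 = 34.010628, r_a2 = 111.536673
inv(α') = inv(15.301°) + 2·(+0.496-0.439)·tan α/(19+71) = 0.00688152  ⇒  α' = 15.56158°
a' = a·cos α / cos α' = 139.1850·cos 15.301°/cos 15.56158° = 139.359844
action lengths: √(r_a1²−r_b1²) = 18.800463, √(r_a2²−r_b2²) = 34.980565
base pitch p_b = π·m·cos α = 9.372508
CR = (18.800463 + 34.980565 − 139.359844·sin 15.56158°)/9.372508 = 1.749202
contact ratio ≈ 1.7492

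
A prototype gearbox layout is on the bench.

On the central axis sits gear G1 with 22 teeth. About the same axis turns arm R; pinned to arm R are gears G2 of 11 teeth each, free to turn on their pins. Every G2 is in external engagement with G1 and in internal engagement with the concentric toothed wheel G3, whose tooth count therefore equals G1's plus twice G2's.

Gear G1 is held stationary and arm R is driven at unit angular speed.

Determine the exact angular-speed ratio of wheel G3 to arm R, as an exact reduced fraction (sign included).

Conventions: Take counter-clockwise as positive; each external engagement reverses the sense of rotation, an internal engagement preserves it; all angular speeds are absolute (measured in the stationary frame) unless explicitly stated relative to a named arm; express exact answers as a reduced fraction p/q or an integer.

topology: planetary set — G1 22T / G2 11T / G3 44T, arm = carrier (Willis)
ring teeth: 22 + 2·11 = 44
22(ω_sun−ω_arm) = −44(ω_ring−ω_arm),  ω_sun = 0, ω_arm = 1
ω_ring = 1 − (22/44)(0−1) = 3/2
ω_out/ω_in = 3/2

3/2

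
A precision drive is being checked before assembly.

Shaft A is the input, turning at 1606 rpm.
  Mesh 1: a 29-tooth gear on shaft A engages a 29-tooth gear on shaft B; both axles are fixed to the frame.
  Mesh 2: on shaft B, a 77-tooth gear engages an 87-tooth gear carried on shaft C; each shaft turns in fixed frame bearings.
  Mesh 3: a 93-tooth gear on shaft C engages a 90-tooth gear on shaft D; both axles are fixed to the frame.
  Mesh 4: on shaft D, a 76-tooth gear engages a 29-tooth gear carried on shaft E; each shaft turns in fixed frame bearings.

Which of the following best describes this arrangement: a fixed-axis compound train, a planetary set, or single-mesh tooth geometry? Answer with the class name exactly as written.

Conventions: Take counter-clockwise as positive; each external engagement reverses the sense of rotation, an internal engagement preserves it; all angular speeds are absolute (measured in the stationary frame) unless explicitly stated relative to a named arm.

fixed-axis compound train

4-mesh fixed-axis compound train (all bearings frame-fixed)
classification: fixed-axis compound train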